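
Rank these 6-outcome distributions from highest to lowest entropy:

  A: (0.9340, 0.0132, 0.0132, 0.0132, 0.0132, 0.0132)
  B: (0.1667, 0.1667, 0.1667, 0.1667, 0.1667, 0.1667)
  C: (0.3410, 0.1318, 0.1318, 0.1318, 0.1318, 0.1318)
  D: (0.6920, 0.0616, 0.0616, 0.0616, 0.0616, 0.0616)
B > C > D > A

Key insight: Entropy is maximized by uniform distributions and minimized by concentrated distributions.

Entropies:
  H(A) = 0.5041 bits
  H(B) = 2.5850 bits
  H(C) = 2.4559 bits
  H(D) = 1.6060 bits

Ranking: B > C > D > A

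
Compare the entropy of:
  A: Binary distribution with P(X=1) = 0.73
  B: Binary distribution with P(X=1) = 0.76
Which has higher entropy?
A

For binary distributions, entropy is maximized at p=0.5 and decreases as p moves toward 0 or 1.

H(A) = H(0.73) = 0.8415 bits
H(B) = H(0.76) = 0.7950 bits

Distribution A (p=0.73) is closer to uniform (p=0.5), so it has higher entropy.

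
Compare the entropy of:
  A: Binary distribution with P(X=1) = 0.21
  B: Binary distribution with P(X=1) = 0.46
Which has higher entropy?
B

For binary distributions, entropy is maximized at p=0.5 and decreases as p moves toward 0 or 1.

H(A) = H(0.21) = 0.7415 bits
H(B) = H(0.46) = 0.9954 bits

Distribution B (p=0.46) is closer to uniform (p=0.5), so it has higher entropy.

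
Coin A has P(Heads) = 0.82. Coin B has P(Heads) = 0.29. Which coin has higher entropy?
B

For binary distributions, entropy is maximized at p=0.5 and decreases as p moves toward 0 or 1.

H(A) = H(0.82) = 0.6801 bits
H(B) = H(0.29) = 0.8687 bits

Distribution B (p=0.29) is closer to uniform (p=0.5), so it has higher entropy.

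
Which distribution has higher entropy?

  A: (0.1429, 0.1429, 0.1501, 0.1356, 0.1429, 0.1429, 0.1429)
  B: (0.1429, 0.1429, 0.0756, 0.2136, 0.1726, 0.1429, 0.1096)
A

Both distributions are close to uniform, making this a harder comparison.

H(A) = 2.8068 bits
H(B) = 2.7476 bits

The distribution closer to uniform has higher entropy.
Answer: A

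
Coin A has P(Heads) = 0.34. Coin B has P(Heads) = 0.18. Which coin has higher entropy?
A

For binary distributions, entropy is maximized at p=0.5 and decreases as p moves toward 0 or 1.

H(A) = H(0.34) = 0.9248 bits
H(B) = H(0.18) = 0.6801 bits

Distribution A (p=0.34) is closer to uniform (p=0.5), so it has higher entropy.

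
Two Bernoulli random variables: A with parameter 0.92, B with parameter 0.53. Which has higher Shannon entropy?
B

For binary distributions, entropy is maximized at p=0.5 and decreases as p moves toward 0 or 1.

H(A) = H(0.92) = 0.4022 bits
H(B) = H(0.53) = 0.9974 bits

Distribution B (p=0.53) is closer to uniform (p=0.5), so it has higher entropy.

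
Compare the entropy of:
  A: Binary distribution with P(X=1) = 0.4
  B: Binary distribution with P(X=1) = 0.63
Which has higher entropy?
A

For binary distributions, entropy is maximized at p=0.5 and decreases as p moves toward 0 or 1.

H(A) = H(0.4) = 0.9710 bits
H(B) = H(0.63) = 0.9507 bits

Distribution A (p=0.4) is closer to uniform (p=0.5), so it has higher entropy.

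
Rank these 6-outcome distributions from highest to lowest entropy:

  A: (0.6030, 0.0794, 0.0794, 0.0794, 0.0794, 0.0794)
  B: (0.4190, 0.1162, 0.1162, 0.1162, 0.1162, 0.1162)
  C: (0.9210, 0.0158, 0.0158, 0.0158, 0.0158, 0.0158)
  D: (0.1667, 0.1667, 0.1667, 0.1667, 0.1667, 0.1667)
D > B > A > C

Key insight: Entropy is maximized by uniform distributions and minimized by concentrated distributions.

Entropies:
  H(A) = 1.8910 bits
  H(B) = 2.3300 bits
  H(C) = 0.5821 bits
  H(D) = 2.5850 bits

Ranking: D > B > A > C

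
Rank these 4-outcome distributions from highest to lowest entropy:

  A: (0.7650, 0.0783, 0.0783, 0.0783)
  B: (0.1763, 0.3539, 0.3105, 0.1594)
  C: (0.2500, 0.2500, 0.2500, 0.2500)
C > B > A

Key insight: Entropy is maximized by uniform distributions and minimized by concentrated distributions.

- Uniform distributions have maximum entropy log₂(4) = 2.0000 bits
- The more "peaked" or concentrated a distribution, the lower its entropy

Entropies:
  H(A) = 1.1591 bits
  H(B) = 1.9180 bits
  H(C) = 2.0000 bits

Ranking: C > B > A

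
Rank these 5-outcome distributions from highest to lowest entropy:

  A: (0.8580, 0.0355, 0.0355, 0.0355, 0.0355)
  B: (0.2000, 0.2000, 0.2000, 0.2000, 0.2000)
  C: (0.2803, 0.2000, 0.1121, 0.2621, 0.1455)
B > C > A

Key insight: Entropy is maximized by uniform distributions and minimized by concentrated distributions.

- Uniform distributions have maximum entropy log₂(5) = 2.3219 bits
- The more "peaked" or concentrated a distribution, the lower its entropy

Entropies:
  H(A) = 0.8735 bits
  H(B) = 2.3219 bits
  H(C) = 2.2435 bits

Ranking: B > C > A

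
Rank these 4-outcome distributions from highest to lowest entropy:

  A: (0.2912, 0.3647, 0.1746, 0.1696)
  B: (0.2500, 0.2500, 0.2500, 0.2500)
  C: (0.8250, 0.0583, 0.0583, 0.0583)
B > A > C

Key insight: Entropy is maximized by uniform distributions and minimized by concentrated distributions.

- Uniform distributions have maximum entropy log₂(4) = 2.0000 bits
- The more "peaked" or concentrated a distribution, the lower its entropy

Entropies:
  H(A) = 1.9227 bits
  H(B) = 2.0000 bits
  H(C) = 0.9464 bits

Ranking: B > A > C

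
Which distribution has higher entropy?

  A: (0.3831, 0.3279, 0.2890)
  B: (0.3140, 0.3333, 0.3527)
B

Both distributions are close to uniform, making this a harder comparison.

H(A) = 1.5753 bits
H(B) = 1.5833 bits

The distribution closer to uniform has higher entropy.
Answer: B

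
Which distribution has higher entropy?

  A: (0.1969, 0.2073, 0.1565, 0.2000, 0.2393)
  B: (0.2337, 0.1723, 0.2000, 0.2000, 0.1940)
B

Both distributions are close to uniform, making this a harder comparison.

H(A) = 2.3091 bits
H(B) = 2.3150 bits

The distribution closer to uniform has higher entropy.
Answer: B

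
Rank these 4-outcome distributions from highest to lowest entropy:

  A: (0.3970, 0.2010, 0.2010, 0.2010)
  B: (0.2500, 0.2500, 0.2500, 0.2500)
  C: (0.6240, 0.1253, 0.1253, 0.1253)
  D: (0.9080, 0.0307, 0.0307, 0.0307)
B > A > C > D

Key insight: Entropy is maximized by uniform distributions and minimized by concentrated distributions.

Entropies:
  H(A) = 1.9249 bits
  H(B) = 2.0000 bits
  H(C) = 1.5511 bits
  H(D) = 0.5889 bits

Ranking: B > A > C > D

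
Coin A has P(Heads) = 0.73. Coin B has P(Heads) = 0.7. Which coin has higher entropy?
B

For binary distributions, entropy is maximized at p=0.5 and decreases as p moves toward 0 or 1.

H(A) = H(0.73) = 0.8415 bits
H(B) = H(0.7) = 0.8813 bits

Distribution B (p=0.7) is closer to uniform (p=0.5), so it has higher entropy.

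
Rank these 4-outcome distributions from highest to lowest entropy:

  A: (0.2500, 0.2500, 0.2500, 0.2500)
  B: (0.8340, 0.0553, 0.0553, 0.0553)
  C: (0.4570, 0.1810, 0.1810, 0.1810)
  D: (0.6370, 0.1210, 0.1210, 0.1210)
A > C > D > B

Key insight: Entropy is maximized by uniform distributions and minimized by concentrated distributions.

Entropies:
  H(A) = 2.0000 bits
  H(B) = 0.9116 bits
  H(C) = 1.8553 bits
  H(D) = 1.5205 bits

Ranking: A > C > D > B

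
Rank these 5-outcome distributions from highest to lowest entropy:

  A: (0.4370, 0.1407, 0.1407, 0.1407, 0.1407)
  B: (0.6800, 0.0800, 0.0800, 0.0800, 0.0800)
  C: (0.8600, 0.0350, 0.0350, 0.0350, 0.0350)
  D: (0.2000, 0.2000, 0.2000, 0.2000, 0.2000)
D > A > B > C

Key insight: Entropy is maximized by uniform distributions and minimized by concentrated distributions.

Entropies:
  H(A) = 2.1145 bits
  H(B) = 1.5444 bits
  H(C) = 0.8642 bits
  H(D) = 2.3219 bits

Ranking: D > A > B > C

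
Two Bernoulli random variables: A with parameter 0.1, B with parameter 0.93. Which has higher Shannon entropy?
A

For binary distributions, entropy is maximized at p=0.5 and decreases as p moves toward 0 or 1.

H(A) = H(0.1) = 0.4690 bits
H(B) = H(0.93) = 0.3659 bits

Distribution A (p=0.1) is closer to uniform (p=0.5), so it has higher entropy.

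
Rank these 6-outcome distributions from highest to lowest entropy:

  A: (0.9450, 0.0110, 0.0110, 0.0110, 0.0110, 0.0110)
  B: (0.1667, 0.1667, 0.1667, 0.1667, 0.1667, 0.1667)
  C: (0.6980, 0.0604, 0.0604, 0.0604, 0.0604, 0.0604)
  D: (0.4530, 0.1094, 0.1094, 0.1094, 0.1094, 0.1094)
B > D > C > A

Key insight: Entropy is maximized by uniform distributions and minimized by concentrated distributions.

Entropies:
  H(A) = 0.4350 bits
  H(B) = 2.5850 bits
  H(C) = 1.5849 bits
  H(D) = 2.2637 bits

Ranking: B > D > C > A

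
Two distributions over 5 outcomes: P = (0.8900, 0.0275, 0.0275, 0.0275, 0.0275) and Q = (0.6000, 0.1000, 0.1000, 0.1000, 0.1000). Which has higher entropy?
Q

P is highly concentrated on one outcome (89%), making it nearly deterministic. Q spreads its mass more evenly (max 60%). The more spread-out distribution has higher entropy: H(P) ≈ 0.720 bits, H(Q) ≈ 1.771 bits.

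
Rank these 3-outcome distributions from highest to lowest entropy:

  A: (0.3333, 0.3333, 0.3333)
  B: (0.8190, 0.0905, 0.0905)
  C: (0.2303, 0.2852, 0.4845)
A > C > B

Key insight: Entropy is maximized by uniform distributions and minimized by concentrated distributions.

- Uniform distributions have maximum entropy log₂(3) = 1.5850 bits
- The more "peaked" or concentrated a distribution, the lower its entropy

Entropies:
  H(A) = 1.5850 bits
  H(B) = 0.8633 bits
  H(C) = 1.5106 bits

Ranking: A > C > B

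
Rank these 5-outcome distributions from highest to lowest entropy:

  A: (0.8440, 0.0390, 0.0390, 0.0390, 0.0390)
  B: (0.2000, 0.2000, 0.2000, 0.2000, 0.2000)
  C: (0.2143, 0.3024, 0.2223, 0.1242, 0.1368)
B > C > A

Key insight: Entropy is maximized by uniform distributions and minimized by concentrated distributions.

- Uniform distributions have maximum entropy log₂(5) = 2.3219 bits
- The more "peaked" or concentrated a distribution, the lower its entropy

Entropies:
  H(A) = 0.9367 bits
  H(B) = 2.3219 bits
  H(C) = 2.2467 bits

Ranking: B > C > A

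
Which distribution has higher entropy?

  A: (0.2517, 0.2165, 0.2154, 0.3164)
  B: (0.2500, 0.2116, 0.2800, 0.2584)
B

Both distributions are close to uniform, making this a harder comparison.

H(A) = 1.9813 bits
H(B) = 1.9928 bits

The distribution closer to uniform has higher entropy.
Answer: B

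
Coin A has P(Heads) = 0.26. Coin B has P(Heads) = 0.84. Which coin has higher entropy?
A

For binary distributions, entropy is maximized at p=0.5 and decreases as p moves toward 0 or 1.

H(A) = H(0.26) = 0.8267 bits
H(B) = H(0.84) = 0.6343 bits

Distribution A (p=0.26) is closer to uniform (p=0.5), so it has higher entropy.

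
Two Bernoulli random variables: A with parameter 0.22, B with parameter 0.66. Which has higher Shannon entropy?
B

For binary distributions, entropy is maximized at p=0.5 and decreases as p moves toward 0 or 1.

H(A) = H(0.22) = 0.7602 bits
H(B) = H(0.66) = 0.9248 bits

Distribution B (p=0.66) is closer to uniform (p=0.5), so it has higher entropy.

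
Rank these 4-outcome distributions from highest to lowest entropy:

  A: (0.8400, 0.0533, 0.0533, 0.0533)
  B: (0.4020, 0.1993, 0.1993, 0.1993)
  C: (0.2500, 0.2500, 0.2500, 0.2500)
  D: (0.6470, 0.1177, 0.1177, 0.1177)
C > B > D > A

Key insight: Entropy is maximized by uniform distributions and minimized by concentrated distributions.

Entropies:
  H(A) = 0.8879 bits
  H(B) = 1.9199 bits
  H(C) = 2.0000 bits
  H(D) = 1.4962 bits

Ranking: C > B > D > A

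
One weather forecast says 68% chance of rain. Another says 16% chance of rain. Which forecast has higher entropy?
68% forecast

Treat each forecast as a Bernoulli distribution. Binary entropy is maximized at p=0.5 and falls off symmetrically toward 0 or 1. The 68% forecast is closer to 50%, so it is more uncertain. H(68%) ≈ 0.904 bits, H(16%) ≈ 0.634 bits.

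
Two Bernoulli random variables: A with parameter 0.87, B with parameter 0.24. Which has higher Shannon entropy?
B

For binary distributions, entropy is maximized at p=0.5 and decreases as p moves toward 0 or 1.

H(A) = H(0.87) = 0.5574 bits
H(B) = H(0.24) = 0.7950 bits

Distribution B (p=0.24) is closer to uniform (p=0.5), so it has higher entropy.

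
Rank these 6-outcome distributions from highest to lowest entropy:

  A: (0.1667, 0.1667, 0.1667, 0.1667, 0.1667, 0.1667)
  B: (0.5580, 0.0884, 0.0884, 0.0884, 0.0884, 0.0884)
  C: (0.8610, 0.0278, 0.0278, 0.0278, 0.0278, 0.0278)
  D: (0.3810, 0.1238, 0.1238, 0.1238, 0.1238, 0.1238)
A > D > B > C

Key insight: Entropy is maximized by uniform distributions and minimized by concentrated distributions.

Entropies:
  H(A) = 2.5850 bits
  H(B) = 2.0166 bits
  H(C) = 0.9044 bits
  H(D) = 2.3960 bits

Ranking: A > D > B > C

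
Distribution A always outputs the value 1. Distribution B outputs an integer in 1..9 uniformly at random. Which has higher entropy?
B

A is deterministic, so H(A) = 0. B is uniform over 9 outcomes, so H(B) = log₂(9) = 3.170 bits. Any distribution with genuine randomness has higher entropy than a deterministic one.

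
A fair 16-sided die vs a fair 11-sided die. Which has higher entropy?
16-sided die

Both are uniform distributions; for uniform over n outcomes, H = log₂(n). H(16-sided) = log₂(16) = 4.000 bits and H(11-sided) = log₂(11) = 3.459 bits. More outcomes in a uniform distribution means higher entropy.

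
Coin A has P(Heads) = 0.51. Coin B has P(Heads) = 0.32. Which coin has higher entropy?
A

For binary distributions, entropy is maximized at p=0.5 and decreases as p moves toward 0 or 1.

H(A) = H(0.51) = 0.9997 bits
H(B) = H(0.32) = 0.9044 bits

Distribution A (p=0.51) is closer to uniform (p=0.5), so it has higher entropy.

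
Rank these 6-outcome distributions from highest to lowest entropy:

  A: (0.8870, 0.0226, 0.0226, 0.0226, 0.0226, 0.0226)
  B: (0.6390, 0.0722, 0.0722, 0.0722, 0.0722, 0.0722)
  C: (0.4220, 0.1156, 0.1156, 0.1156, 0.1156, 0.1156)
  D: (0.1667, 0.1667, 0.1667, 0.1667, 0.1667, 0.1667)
D > C > B > A

Key insight: Entropy is maximized by uniform distributions and minimized by concentrated distributions.

Entropies:
  H(A) = 0.7713 bits
  H(B) = 1.7817 bits
  H(C) = 2.3244 bits
  H(D) = 2.5850 bits

Ranking: D > C > B > A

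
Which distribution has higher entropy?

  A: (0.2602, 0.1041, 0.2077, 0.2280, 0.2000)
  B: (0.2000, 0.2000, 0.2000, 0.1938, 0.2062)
B

Both distributions are close to uniform, making this a harder comparison.

H(A) = 2.2668 bits
H(B) = 2.3216 bits

The distribution closer to uniform has higher entropy.
Answer: B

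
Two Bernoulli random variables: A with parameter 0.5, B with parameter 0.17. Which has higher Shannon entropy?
A

For binary distributions, entropy is maximized at p=0.5 and decreases as p moves toward 0 or 1.

H(A) = H(0.5) = 1.0000 bits
H(B) = H(0.17) = 0.6577 bits

Distribution A (p=0.5) is closer to uniform (p=0.5), so it has higher entropy.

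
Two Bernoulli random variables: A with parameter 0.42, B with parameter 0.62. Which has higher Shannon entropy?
A

For binary distributions, entropy is maximized at p=0.5 and decreases as p moves toward 0 or 1.

H(A) = H(0.42) = 0.9815 bits
H(B) = H(0.62) = 0.9580 bits

Distribution A (p=0.42) is closer to uniform (p=0.5), so it has higher entropy.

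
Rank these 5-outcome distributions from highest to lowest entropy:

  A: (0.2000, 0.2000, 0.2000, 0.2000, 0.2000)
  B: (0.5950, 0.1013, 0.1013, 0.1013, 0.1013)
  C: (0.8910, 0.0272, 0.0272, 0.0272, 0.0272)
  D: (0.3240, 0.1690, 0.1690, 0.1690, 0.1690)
A > D > B > C

Key insight: Entropy is maximized by uniform distributions and minimized by concentrated distributions.

Entropies:
  H(A) = 2.3219 bits
  H(B) = 1.7838 bits
  H(C) = 0.7149 bits
  H(D) = 2.2607 bits

Ranking: A > D > B > C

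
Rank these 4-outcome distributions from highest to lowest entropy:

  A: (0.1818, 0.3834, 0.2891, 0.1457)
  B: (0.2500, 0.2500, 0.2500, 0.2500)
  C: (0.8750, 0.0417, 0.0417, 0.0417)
B > A > C

Key insight: Entropy is maximized by uniform distributions and minimized by concentrated distributions.

- Uniform distributions have maximum entropy log₂(4) = 2.0000 bits
- The more "peaked" or concentrated a distribution, the lower its entropy

Entropies:
  H(A) = 1.8999 bits
  H(B) = 2.0000 bits
  H(C) = 0.7417 bits

Ranking: B > A > C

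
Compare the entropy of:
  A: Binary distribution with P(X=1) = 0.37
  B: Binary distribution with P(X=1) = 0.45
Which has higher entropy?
B

For binary distributions, entropy is maximized at p=0.5 and decreases as p moves toward 0 or 1.

H(A) = H(0.37) = 0.9507 bits
H(B) = H(0.45) = 0.9928 bits

Distribution B (p=0.45) is closer to uniform (p=0.5), so it has higher entropy.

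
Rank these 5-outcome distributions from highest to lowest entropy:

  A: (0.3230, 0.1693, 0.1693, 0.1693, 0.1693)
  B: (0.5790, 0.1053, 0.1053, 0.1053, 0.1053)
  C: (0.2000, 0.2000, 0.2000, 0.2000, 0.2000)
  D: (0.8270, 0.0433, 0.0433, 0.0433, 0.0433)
C > A > B > D

Key insight: Entropy is maximized by uniform distributions and minimized by concentrated distributions.

Entropies:
  H(A) = 2.2616 bits
  H(B) = 1.8239 bits
  H(C) = 2.3219 bits
  H(D) = 1.0105 bits

Ranking: C > A > B > D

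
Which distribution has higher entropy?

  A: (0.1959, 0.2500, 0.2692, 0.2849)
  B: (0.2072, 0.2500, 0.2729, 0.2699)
B

Both distributions are close to uniform, making this a harder comparison.

H(A) = 1.9865 bits
H(B) = 1.9918 bits

The distribution closer to uniform has higher entropy.
Answer: B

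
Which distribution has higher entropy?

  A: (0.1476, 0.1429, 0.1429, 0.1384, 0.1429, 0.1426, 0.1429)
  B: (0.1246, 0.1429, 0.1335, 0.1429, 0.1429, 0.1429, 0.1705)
A

Both distributions are close to uniform, making this a harder comparison.

H(A) = 2.8071 bits
H(B) = 2.8015 bits

The distribution closer to uniform has higher entropy.
Answer: A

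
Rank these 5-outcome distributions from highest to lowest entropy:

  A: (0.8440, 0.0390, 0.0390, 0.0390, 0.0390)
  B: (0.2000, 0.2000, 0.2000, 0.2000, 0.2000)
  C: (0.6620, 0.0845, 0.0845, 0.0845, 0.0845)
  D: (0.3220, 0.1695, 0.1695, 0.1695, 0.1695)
B > D > C > A

Key insight: Entropy is maximized by uniform distributions and minimized by concentrated distributions.

Entropies:
  H(A) = 0.9367 bits
  H(B) = 2.3219 bits
  H(C) = 1.5989 bits
  H(D) = 2.2625 bits

Ranking: B > D > C > A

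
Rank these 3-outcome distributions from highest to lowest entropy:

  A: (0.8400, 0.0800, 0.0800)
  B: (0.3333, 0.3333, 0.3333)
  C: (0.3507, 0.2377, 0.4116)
B > C > A

Key insight: Entropy is maximized by uniform distributions and minimized by concentrated distributions.

- Uniform distributions have maximum entropy log₂(3) = 1.5850 bits
- The more "peaked" or concentrated a distribution, the lower its entropy

Entropies:
  H(A) = 0.7943 bits
  H(B) = 1.5850 bits
  H(C) = 1.5500 bits

Ranking: B > C > A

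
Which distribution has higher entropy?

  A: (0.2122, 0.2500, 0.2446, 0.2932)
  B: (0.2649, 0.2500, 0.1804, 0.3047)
A

Both distributions are close to uniform, making this a harder comparison.

H(A) = 1.9905 bits
H(B) = 1.9758 bits

The distribution closer to uniform has higher entropy.
Answer: A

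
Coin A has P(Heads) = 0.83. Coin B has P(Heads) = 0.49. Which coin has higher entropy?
B

For binary distributions, entropy is maximized at p=0.5 and decreases as p moves toward 0 or 1.

H(A) = H(0.83) = 0.6577 bits
H(B) = H(0.49) = 0.9997 bits

Distribution B (p=0.49) is closer to uniform (p=0.5), so it has higher entropy.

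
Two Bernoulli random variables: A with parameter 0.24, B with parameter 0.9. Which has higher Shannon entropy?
A

For binary distributions, entropy is maximized at p=0.5 and decreases as p moves toward 0 or 1.

H(A) = H(0.24) = 0.7950 bits
H(B) = H(0.9) = 0.4690 bits

Distribution A (p=0.24) is closer to uniform (p=0.5), so it has higher entropy.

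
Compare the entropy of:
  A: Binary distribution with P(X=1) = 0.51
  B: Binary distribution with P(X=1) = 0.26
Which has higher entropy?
A

For binary distributions, entropy is maximized at p=0.5 and decreases as p moves toward 0 or 1.

H(A) = H(0.51) = 0.9997 bits
H(B) = H(0.26) = 0.8267 bits

Distribution A (p=0.51) is closer to uniform (p=0.5), so it has higher entropy.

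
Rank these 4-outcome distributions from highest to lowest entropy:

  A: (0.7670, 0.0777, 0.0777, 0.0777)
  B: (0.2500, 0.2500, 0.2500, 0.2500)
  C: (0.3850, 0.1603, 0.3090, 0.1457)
B > C > A

Key insight: Entropy is maximized by uniform distributions and minimized by concentrated distributions.

- Uniform distributions have maximum entropy log₂(4) = 2.0000 bits
- The more "peaked" or concentrated a distribution, the lower its entropy

Entropies:
  H(A) = 1.1525 bits
  H(B) = 2.0000 bits
  H(C) = 1.8820 bits

Ranking: B > C > A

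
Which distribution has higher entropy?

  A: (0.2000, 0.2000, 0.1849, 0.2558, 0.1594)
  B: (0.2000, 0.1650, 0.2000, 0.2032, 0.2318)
B

Both distributions are close to uniform, making this a harder comparison.

H(A) = 2.3044 bits
H(B) = 2.3137 bits

The distribution closer to uniform has higher entropy.
Answer: B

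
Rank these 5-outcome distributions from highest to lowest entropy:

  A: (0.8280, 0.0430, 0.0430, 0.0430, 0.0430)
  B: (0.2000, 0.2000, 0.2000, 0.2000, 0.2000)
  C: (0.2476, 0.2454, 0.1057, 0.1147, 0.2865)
B > C > A

Key insight: Entropy is maximized by uniform distributions and minimized by concentrated distributions.

- Uniform distributions have maximum entropy log₂(5) = 2.3219 bits
- The more "peaked" or concentrated a distribution, the lower its entropy

Entropies:
  H(A) = 1.0063 bits
  H(B) = 2.3219 bits
  H(C) = 2.2138 bits

Ranking: B > C > A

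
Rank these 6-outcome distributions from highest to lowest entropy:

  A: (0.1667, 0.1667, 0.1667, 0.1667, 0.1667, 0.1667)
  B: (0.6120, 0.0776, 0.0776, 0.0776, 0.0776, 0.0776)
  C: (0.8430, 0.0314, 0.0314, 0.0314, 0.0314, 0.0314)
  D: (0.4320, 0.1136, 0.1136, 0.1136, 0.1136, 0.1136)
A > D > B > C

Key insight: Entropy is maximized by uniform distributions and minimized by concentrated distributions.

Entropies:
  H(A) = 2.5850 bits
  H(B) = 1.8644 bits
  H(C) = 0.9916 bits
  H(D) = 2.3055 bits

Ranking: A > D > B > C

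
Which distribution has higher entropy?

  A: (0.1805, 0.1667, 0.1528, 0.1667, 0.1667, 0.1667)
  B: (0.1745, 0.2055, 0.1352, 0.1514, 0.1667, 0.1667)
A

Both distributions are close to uniform, making this a harder comparison.

H(A) = 2.5833 bits
H(B) = 2.5730 bits

The distribution closer to uniform has higher entropy.
Answer: A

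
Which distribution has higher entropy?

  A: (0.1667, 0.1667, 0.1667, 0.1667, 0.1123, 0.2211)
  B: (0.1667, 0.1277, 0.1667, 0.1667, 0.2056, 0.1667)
B

Both distributions are close to uniform, making this a harder comparison.

H(A) = 2.5589 bits
H(B) = 2.5717 bits

The distribution closer to uniform has higher entropy.
Answer: B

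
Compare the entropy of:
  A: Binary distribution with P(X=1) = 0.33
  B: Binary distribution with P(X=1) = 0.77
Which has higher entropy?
A

For binary distributions, entropy is maximized at p=0.5 and decreases as p moves toward 0 or 1.

H(A) = H(0.33) = 0.9149 bits
H(B) = H(0.77) = 0.7780 bits

Distribution A (p=0.33) is closer to uniform (p=0.5), so it has higher entropy.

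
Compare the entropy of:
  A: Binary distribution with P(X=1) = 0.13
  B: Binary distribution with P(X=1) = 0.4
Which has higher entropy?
B

For binary distributions, entropy is maximized at p=0.5 and decreases as p moves toward 0 or 1.

H(A) = H(0.13) = 0.5574 bits
H(B) = H(0.4) = 0.9710 bits

Distribution B (p=0.4) is closer to uniform (p=0.5), so it has higher entropy.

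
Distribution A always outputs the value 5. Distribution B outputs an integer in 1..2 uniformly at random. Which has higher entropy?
B

A is deterministic, so H(A) = 0. B is uniform over 2 outcomes, so H(B) = log₂(2) = 1.000 bits. Any distribution with genuine randomness has higher entropy than a deterministic one.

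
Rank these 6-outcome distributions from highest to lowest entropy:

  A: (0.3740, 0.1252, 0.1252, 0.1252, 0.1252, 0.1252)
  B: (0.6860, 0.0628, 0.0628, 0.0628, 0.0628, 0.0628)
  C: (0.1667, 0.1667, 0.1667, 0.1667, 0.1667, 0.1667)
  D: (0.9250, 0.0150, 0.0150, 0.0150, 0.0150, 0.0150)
C > A > B > D

Key insight: Entropy is maximized by uniform distributions and minimized by concentrated distributions.

Entropies:
  H(A) = 2.4072 bits
  H(B) = 1.6268 bits
  H(C) = 2.5850 bits
  H(D) = 0.5585 bits

Ranking: C > A > B > D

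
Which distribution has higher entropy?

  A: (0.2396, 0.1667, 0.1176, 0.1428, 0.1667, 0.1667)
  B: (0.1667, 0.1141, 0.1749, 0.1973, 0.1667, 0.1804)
B

Both distributions are close to uniform, making this a harder comparison.

H(A) = 2.5505 bits
H(B) = 2.5666 bits

The distribution closer to uniform has higher entropy.
Answer: B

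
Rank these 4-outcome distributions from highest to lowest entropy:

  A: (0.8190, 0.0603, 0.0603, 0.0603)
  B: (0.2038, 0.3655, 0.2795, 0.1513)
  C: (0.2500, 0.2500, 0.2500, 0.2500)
C > B > A

Key insight: Entropy is maximized by uniform distributions and minimized by concentrated distributions.

- Uniform distributions have maximum entropy log₂(4) = 2.0000 bits
- The more "peaked" or concentrated a distribution, the lower its entropy

Entropies:
  H(A) = 0.9691 bits
  H(B) = 1.9246 bits
  H(C) = 2.0000 bits

Ranking: C > B > A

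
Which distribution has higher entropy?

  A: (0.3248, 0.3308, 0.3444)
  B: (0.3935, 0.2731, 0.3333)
A

Both distributions are close to uniform, making this a harder comparison.

H(A) = 1.5845 bits
H(B) = 1.5692 bits

The distribution closer to uniform has higher entropy.
Answer: A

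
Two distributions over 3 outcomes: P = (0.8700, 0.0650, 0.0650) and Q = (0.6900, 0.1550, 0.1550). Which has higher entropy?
Q

P is highly concentrated on one outcome (87%), making it nearly deterministic. Q spreads its mass more evenly (max 69%). The more spread-out distribution has higher entropy: H(P) ≈ 0.687 bits, H(Q) ≈ 1.203 bits.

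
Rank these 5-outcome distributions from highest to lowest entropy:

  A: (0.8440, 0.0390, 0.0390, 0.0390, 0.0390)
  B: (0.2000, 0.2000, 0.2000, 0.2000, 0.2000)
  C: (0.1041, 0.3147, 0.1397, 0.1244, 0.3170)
B > C > A

Key insight: Entropy is maximized by uniform distributions and minimized by concentrated distributions.

- Uniform distributions have maximum entropy log₂(5) = 2.3219 bits
- The more "peaked" or concentrated a distribution, the lower its entropy

Entropies:
  H(A) = 0.9367 bits
  H(B) = 2.3219 bits
  H(C) = 2.1609 bits

Ranking: B > C > A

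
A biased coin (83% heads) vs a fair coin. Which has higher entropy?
Fair coin

The fair coin is uniform (p=0.5), maximizing binary entropy at 1 bit. The biased coin has H(0.83) ≈ 0.658 bits — its outcome is more predictable, so its entropy is lower.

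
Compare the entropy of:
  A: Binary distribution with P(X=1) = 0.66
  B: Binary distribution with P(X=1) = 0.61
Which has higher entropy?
B

For binary distributions, entropy is maximized at p=0.5 and decreases as p moves toward 0 or 1.

H(A) = H(0.66) = 0.9248 bits
H(B) = H(0.61) = 0.9648 bits

Distribution B (p=0.61) is closer to uniform (p=0.5), so it has higher entropy.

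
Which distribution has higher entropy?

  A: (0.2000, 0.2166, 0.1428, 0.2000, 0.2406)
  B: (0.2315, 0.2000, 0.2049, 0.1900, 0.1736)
B

Both distributions are close to uniform, making this a harder comparison.

H(A) = 2.3023 bits
H(B) = 2.3154 bits

The distribution closer to uniform has higher entropy.
Answer: B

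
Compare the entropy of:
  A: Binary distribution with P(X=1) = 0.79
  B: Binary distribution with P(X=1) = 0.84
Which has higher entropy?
A

For binary distributions, entropy is maximized at p=0.5 and decreases as p moves toward 0 or 1.

H(A) = H(0.79) = 0.7415 bits
H(B) = H(0.84) = 0.6343 bits

Distribution A (p=0.79) is closer to uniform (p=0.5), so it has higher entropy.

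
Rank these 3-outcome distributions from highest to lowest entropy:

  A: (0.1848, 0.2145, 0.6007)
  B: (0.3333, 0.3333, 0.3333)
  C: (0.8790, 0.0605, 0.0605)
B > A > C

Key insight: Entropy is maximized by uniform distributions and minimized by concentrated distributions.

- Uniform distributions have maximum entropy log₂(3) = 1.5850 bits
- The more "peaked" or concentrated a distribution, the lower its entropy

Entropies:
  H(A) = 1.3682 bits
  H(B) = 1.5850 bits
  H(C) = 0.6532 bits

Ranking: B > A > C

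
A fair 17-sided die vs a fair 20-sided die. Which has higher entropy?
20-sided die

Both are uniform distributions; for uniform over n outcomes, H = log₂(n). H(17-sided) = log₂(17) = 4.087 bits and H(20-sided) = log₂(20) = 4.322 bits. More outcomes in a uniform distribution means higher entropy.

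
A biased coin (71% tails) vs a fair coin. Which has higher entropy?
Fair coin

The fair coin is uniform (p=0.5), maximizing binary entropy at 1 bit. The biased coin has H(0.71) ≈ 0.869 bits — its outcome is more predictable, so its entropy is lower.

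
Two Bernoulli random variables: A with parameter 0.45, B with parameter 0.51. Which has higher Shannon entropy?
B

For binary distributions, entropy is maximized at p=0.5 and decreases as p moves toward 0 or 1.

H(A) = H(0.45) = 0.9928 bits
H(B) = H(0.51) = 0.9997 bits

Distribution B (p=0.51) is closer to uniform (p=0.5), so it has higher entropy.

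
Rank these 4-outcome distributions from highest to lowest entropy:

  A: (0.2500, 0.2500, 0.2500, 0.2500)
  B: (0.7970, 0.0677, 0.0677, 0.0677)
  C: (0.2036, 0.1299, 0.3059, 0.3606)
A > C > B

Key insight: Entropy is maximized by uniform distributions and minimized by concentrated distributions.

- Uniform distributions have maximum entropy log₂(4) = 2.0000 bits
- The more "peaked" or concentrated a distribution, the lower its entropy

Entropies:
  H(A) = 2.0000 bits
  H(B) = 1.0496 bits
  H(C) = 1.9034 bits

Ranking: A > C > B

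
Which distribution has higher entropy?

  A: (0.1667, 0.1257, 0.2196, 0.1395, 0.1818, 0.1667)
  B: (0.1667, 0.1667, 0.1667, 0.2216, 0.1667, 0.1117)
A

Both distributions are close to uniform, making this a harder comparison.

H(A) = 2.5617 bits
H(B) = 2.5583 bits

The distribution closer to uniform has higher entropy.
Answer: A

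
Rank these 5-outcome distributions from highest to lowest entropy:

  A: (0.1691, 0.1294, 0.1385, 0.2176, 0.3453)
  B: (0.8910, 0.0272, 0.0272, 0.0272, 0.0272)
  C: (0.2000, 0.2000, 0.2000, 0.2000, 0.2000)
C > A > B

Key insight: Entropy is maximized by uniform distributions and minimized by concentrated distributions.

- Uniform distributions have maximum entropy log₂(5) = 2.3219 bits
- The more "peaked" or concentrated a distribution, the lower its entropy

Entropies:
  H(A) = 2.2189 bits
  H(B) = 0.7149 bits
  H(C) = 2.3219 bits

Ranking: C > A > B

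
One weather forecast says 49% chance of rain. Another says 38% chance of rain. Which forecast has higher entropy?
49% forecast

Treat each forecast as a Bernoulli distribution. Binary entropy is maximized at p=0.5 and falls off symmetrically toward 0 or 1. The 49% forecast is closer to 50%, so it is more uncertain. H(49%) ≈ 1.000 bits, H(38%) ≈ 0.958 bits.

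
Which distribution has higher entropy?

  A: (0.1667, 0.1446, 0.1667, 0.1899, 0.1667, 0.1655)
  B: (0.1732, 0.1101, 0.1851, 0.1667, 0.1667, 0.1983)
A

Both distributions are close to uniform, making this a harder comparison.

H(A) = 2.5805 bits
H(B) = 2.5635 bits

The distribution closer to uniform has higher entropy.
Answer: A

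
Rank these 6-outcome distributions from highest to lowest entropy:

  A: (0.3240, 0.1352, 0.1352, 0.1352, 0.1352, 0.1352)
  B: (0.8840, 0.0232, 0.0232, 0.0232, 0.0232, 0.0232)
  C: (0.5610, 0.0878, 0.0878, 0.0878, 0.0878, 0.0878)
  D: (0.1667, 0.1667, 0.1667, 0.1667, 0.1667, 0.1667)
D > A > C > B

Key insight: Entropy is maximized by uniform distributions and minimized by concentrated distributions.

Entropies:
  H(A) = 2.4783 bits
  H(B) = 0.7871 bits
  H(C) = 2.0086 bits
  H(D) = 2.5850 bits

Ranking: D > A > C > B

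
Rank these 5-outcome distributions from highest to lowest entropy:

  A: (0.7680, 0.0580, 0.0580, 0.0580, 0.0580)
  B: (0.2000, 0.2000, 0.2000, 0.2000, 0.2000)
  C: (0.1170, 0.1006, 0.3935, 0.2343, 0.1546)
B > C > A

Key insight: Entropy is maximized by uniform distributions and minimized by concentrated distributions.

- Uniform distributions have maximum entropy log₂(5) = 2.3219 bits
- The more "peaked" or concentrated a distribution, the lower its entropy

Entropies:
  H(A) = 1.2455 bits
  H(B) = 2.3219 bits
  H(C) = 2.1318 bits

Ranking: B > C > A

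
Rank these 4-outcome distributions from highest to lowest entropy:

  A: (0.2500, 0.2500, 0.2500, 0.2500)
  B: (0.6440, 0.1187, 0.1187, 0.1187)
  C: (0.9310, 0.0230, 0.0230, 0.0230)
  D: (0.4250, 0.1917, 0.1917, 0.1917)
A > D > B > C

Key insight: Entropy is maximized by uniform distributions and minimized by concentrated distributions.

Entropies:
  H(A) = 2.0000 bits
  H(B) = 1.5036 bits
  H(C) = 0.4715 bits
  H(D) = 1.8951 bits

Ranking: A > D > B > C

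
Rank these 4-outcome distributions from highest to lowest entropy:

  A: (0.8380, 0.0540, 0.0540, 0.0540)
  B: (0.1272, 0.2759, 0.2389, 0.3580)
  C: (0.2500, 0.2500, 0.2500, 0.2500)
C > B > A

Key insight: Entropy is maximized by uniform distributions and minimized by concentrated distributions.

- Uniform distributions have maximum entropy log₂(4) = 2.0000 bits
- The more "peaked" or concentrated a distribution, the lower its entropy

Entropies:
  H(A) = 0.8958 bits
  H(B) = 1.9149 bits
  H(C) = 2.0000 bits

Ranking: C > B > A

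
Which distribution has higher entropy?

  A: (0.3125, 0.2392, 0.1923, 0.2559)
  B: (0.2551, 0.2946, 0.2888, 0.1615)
A

Both distributions are close to uniform, making this a harder comparison.

H(A) = 1.9787 bits
H(B) = 1.9645 bits

The distribution closer to uniform has higher entropy.
Answer: A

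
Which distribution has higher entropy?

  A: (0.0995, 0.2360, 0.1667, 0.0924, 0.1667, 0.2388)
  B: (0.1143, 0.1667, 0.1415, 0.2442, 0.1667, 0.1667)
B

Both distributions are close to uniform, making this a harder comparison.

H(A) = 2.4954 bits
H(B) = 2.5460 bits

The distribution closer to uniform has higher entropy.
Answer: B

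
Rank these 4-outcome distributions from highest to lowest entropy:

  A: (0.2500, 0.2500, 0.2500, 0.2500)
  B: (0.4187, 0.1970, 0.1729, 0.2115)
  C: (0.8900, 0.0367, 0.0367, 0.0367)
A > B > C

Key insight: Entropy is maximized by uniform distributions and minimized by concentrated distributions.

- Uniform distributions have maximum entropy log₂(4) = 2.0000 bits
- The more "peaked" or concentrated a distribution, the lower its entropy

Entropies:
  H(A) = 2.0000 bits
  H(B) = 1.8994 bits
  H(C) = 0.6743 bits

Ranking: A > B > C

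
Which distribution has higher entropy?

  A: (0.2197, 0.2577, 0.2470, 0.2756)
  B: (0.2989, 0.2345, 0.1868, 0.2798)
A

Both distributions are close to uniform, making this a harder comparison.

H(A) = 1.9952 bits
H(B) = 1.9777 bits

The distribution closer to uniform has higher entropy.
Answer: A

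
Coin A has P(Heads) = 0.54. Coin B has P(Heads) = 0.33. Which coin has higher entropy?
A

For binary distributions, entropy is maximized at p=0.5 and decreases as p moves toward 0 or 1.

H(A) = H(0.54) = 0.9954 bits
H(B) = H(0.33) = 0.9149 bits

Distribution A (p=0.54) is closer to uniform (p=0.5), so it has higher entropy.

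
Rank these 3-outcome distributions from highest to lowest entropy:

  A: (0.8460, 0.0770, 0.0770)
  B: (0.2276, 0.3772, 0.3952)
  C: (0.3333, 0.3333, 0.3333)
C > B > A

Key insight: Entropy is maximized by uniform distributions and minimized by concentrated distributions.

- Uniform distributions have maximum entropy log₂(3) = 1.5850 bits
- The more "peaked" or concentrated a distribution, the lower its entropy

Entropies:
  H(A) = 0.7738 bits
  H(B) = 1.5459 bits
  H(C) = 1.5850 bits

Ranking: C > B > A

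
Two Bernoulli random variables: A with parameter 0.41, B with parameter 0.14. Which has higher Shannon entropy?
A

For binary distributions, entropy is maximized at p=0.5 and decreases as p moves toward 0 or 1.

H(A) = H(0.41) = 0.9765 bits
H(B) = H(0.14) = 0.5842 bits

Distribution A (p=0.41) is closer to uniform (p=0.5), so it has higher entropy.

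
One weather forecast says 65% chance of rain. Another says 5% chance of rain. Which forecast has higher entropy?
65% forecast

Treat each forecast as a Bernoulli distribution. Binary entropy is maximized at p=0.5 and falls off symmetrically toward 0 or 1. The 65% forecast is closer to 50%, so it is more uncertain. H(65%) ≈ 0.934 bits, H(5%) ≈ 0.286 bits.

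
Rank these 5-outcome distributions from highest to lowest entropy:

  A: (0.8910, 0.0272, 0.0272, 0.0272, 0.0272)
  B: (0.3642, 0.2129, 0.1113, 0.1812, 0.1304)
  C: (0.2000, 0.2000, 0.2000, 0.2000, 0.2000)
C > B > A

Key insight: Entropy is maximized by uniform distributions and minimized by concentrated distributions.

- Uniform distributions have maximum entropy log₂(5) = 2.3219 bits
- The more "peaked" or concentrated a distribution, the lower its entropy

Entropies:
  H(A) = 0.7149 bits
  H(B) = 2.1882 bits
  H(C) = 2.3219 bits

Ranking: C > B > A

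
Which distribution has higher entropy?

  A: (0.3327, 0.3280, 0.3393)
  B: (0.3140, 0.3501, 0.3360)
A

Both distributions are close to uniform, making this a harder comparison.

H(A) = 1.5848 bits
H(B) = 1.5835 bits

The distribution closer to uniform has higher entropy.
Answer: A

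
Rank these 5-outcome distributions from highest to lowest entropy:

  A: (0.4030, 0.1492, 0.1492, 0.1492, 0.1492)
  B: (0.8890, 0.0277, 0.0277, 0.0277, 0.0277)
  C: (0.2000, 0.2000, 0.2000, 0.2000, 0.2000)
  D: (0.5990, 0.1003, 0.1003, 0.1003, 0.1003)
C > A > D > B

Key insight: Entropy is maximized by uniform distributions and minimized by concentrated distributions.

Entropies:
  H(A) = 2.1667 bits
  H(B) = 0.7249 bits
  H(C) = 2.3219 bits
  H(D) = 1.7735 bits

Ranking: C > A > D > B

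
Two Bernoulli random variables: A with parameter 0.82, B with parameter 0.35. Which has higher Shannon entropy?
B

For binary distributions, entropy is maximized at p=0.5 and decreases as p moves toward 0 or 1.

H(A) = H(0.82) = 0.6801 bits
H(B) = H(0.35) = 0.9341 bits

Distribution B (p=0.35) is closer to uniform (p=0.5), so it has higher entropy.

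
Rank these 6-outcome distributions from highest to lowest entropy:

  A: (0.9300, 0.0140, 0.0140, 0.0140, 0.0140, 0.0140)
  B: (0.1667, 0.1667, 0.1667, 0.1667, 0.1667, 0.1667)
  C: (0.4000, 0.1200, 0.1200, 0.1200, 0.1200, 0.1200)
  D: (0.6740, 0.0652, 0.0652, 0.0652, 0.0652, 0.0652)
B > C > D > A

Key insight: Entropy is maximized by uniform distributions and minimized by concentrated distributions.

Entropies:
  H(A) = 0.5285 bits
  H(B) = 2.5850 bits
  H(C) = 2.3641 bits
  H(D) = 1.6677 bits

Ranking: B > C > D > A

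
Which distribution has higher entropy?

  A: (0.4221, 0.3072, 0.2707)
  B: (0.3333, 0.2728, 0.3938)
B

Both distributions are close to uniform, making this a harder comparison.

H(A) = 1.5587 bits
H(B) = 1.5690 bits

The distribution closer to uniform has higher entropy.
Answer: B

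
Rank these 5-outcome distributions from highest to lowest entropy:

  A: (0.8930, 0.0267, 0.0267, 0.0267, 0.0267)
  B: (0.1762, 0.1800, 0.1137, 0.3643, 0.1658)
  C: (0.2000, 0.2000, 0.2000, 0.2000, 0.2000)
C > B > A

Key insight: Entropy is maximized by uniform distributions and minimized by concentrated distributions.

- Uniform distributions have maximum entropy log₂(5) = 2.3219 bits
- The more "peaked" or concentrated a distribution, the lower its entropy

Entropies:
  H(A) = 0.7048 bits
  H(B) = 2.2039 bits
  H(C) = 2.3219 bits

Ranking: C > B > A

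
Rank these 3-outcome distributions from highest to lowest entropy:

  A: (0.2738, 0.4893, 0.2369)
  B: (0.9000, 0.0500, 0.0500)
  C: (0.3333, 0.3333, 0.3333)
C > A > B

Key insight: Entropy is maximized by uniform distributions and minimized by concentrated distributions.

- Uniform distributions have maximum entropy log₂(3) = 1.5850 bits
- The more "peaked" or concentrated a distribution, the lower its entropy

Entropies:
  H(A) = 1.5085 bits
  H(B) = 0.5690 bits
  H(C) = 1.5850 bits

Ranking: C > A > B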